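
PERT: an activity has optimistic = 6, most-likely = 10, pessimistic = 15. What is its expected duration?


te = (o + 4m + p) / 6
= (6 + 4×10 + 15) / 6
= (6 + 40 + 15) / 6
= 61 / 6
= 10.17


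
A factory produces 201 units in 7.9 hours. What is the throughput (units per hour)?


Throughput = units / time
= 201 / 7.9
= 25.4 units/hour


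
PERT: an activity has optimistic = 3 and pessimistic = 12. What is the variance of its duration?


σ² = ((p - o) / 6)² = (p - o)² / 36
= (12 - 3)² / 36
= 9² / 36
= 81 / 36
= 2.2500


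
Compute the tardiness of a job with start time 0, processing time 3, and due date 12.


Completion = start + processing = 0 + 3 = 3
Tardiness = max(0, C - d) = max(0, 3 - 12)
= max(0, -9)
= 0


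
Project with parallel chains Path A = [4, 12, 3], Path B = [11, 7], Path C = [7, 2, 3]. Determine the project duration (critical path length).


Path A: 4 + 12 + 3 = 19
Path B: 11 + 7 = 18
Path C: 7 + 2 + 3 = 12
Critical path = longest = max(19, 18, 12)
= 19 (Path A)


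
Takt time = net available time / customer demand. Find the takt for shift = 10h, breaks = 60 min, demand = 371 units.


Available = 10×60 - 60 = 540 min
Takt time = 540 / 371
= 1.46 min/unit


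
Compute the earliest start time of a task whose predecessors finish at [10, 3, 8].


ES = max of all predecessor completion times
Predecessors: [10, 3, 8]
ES = max(10, 3, 8)
= 10


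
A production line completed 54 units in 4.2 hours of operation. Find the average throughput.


Throughput = units / time
= 54 / 4.2
= 12.9 units/hour


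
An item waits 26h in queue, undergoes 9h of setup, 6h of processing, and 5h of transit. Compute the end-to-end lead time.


Lead time = queue + setup + processing + transit
= 26 + 9 + 6 + 5
= 46 hours


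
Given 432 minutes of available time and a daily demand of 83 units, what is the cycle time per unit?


Cycle time = available time / demand
= 432 / 83
= 5.20 min/unit


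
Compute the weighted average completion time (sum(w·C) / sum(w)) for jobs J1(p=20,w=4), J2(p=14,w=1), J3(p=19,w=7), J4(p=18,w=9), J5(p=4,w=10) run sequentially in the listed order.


Completion times:
  J1: C=20, w×C=4×20=80
  J2: C=34, w×C=1×34=34
  J3: C=53, w×C=7×53=371
  J4: C=71, w×C=9×71=639
  J5: C=75, w×C=10×75=750
Sum w×C = 1874
Sum w = 31
Weighted avg = 1874/31
= 60.45


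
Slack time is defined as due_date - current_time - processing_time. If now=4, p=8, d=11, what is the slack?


Slack = due - current_time - processing
= 11 - 4 - 8
= -1


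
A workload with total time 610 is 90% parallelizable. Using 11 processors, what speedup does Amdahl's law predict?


Amdahl's law: T_p = T × ((1-p) + p/N)
= 610 × ((1-0.9) + 0.9/11)
= 610 × (0.10 + 0.0818)
= 610 × 0.1818
= 110.91
Speedup = 610/110.91
= 5.50×


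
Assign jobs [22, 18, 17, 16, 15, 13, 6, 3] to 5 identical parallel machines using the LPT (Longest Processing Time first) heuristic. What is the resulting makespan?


Jobs (LPT sorted): [22, 18, 17, 16, 15, 13, 6, 3]
Machines: 5
  J=22 → Machine 1 (load: 0+22=22)
  J=18 → Machine 2 (load: 0+18=18)
  J=17 → Machine 3 (load: 0+17=17)
  J=16 → Machine 4 (load: 0+16=16)
  J=15 → Machine 5 (load: 0+15=15)
  J=13 → Machine 5 (load: 15+13=28)
  J=6 → Machine 4 (load: 16+6=22)
  J=3 → Machine 3 (load: 17+3=20)
Machine loads: [22, 18, 20, 22, 28]
Makespan = max = 28 time units


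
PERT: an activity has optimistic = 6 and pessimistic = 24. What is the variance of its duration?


σ² = ((p - o) / 6)² = (p - o)² / 36
= (24 - 6)² / 36
= 18² / 36
= 324 / 36
= 9.0000


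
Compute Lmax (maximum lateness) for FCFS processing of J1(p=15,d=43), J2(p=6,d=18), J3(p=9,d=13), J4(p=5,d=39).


Lateness per job (L = C - d):
  J1: C=15, d=43, L=-28
  J2: C=21, d=18, L=3
  J3: C=30, d=13, L=17
  J4: C=35, d=39, L=-4
Lmax = max(-28, 3, 17, -4)
= 17


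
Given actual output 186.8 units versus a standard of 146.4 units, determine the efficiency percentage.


Efficiency = (actual / standard) × 100
= (186.8 / 146.4) × 100
= 127.6%


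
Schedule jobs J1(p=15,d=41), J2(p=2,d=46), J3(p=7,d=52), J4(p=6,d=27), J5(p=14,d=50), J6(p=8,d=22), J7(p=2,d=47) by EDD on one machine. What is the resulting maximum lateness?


EDD order: J6 → J4 → J1 → J2 → J7 → J5 → J3
Completion and lateness:
  J6: C=8, d=22, L=8-22=-14
  J4: C=14, d=27, L=14-27=-13
  J1: C=29, d=41, L=29-41=-12
  J2: C=31, d=46, L=31-46=-15
  J7: C=33, d=47, L=33-47=-14
  J5: C=47, d=50, L=47-50=-3
  J3: C=54, d=52, L=54-52=2
Lmax = max(-14, -13, -12, -15, -14, -3, 2)
= 2


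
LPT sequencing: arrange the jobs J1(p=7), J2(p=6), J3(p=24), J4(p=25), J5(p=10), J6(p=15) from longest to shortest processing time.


LPT: sort by longest processing time first
  J4: p=25
  J3: p=24
  J6: p=15
  J5: p=10
  J1: p=7
  J2: p=6
Order: J4 → J3 → J6 → J5 → J1 → J2


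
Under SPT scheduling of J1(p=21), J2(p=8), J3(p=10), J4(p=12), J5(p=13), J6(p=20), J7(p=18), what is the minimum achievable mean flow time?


SPT order: J2 → J3 → J4 → J5 → J7 → J6 → J1
Completion times:
  J2: C=8
  J3: C=18
  J4: C=30
  J5: C=43
  J7: C=61
  J6: C=81
  J1: C=102
Sum = 343, n = 7
Mean flow = 343/7
= 49.00


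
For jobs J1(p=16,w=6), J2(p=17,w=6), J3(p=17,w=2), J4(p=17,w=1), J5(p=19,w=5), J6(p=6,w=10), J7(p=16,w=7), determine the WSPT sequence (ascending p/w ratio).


WSPT (Smith's rule): sort by p/w ascending
  J6: p/w = 6/10 = 0.600
  J7: p/w = 16/7 = 2.286
  J1: p/w = 16/6 = 2.667
  J2: p/w = 17/6 = 2.833
  J5: p/w = 19/5 = 3.800
  J3: p/w = 17/2 = 8.500
  J4: p/w = 17/1 = 17.000
Order: J6 → J7 → J1 → J2 → J5 → J3 → J4


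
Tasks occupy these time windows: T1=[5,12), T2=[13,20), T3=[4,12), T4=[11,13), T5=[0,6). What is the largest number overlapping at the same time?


Check each time point for overlaps:
  t=5: 3 tasks active (T1, T3, T5)
Max concurrent = 3


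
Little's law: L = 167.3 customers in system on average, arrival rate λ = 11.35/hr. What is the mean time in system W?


Little's law: L = λW → W = L / λ
= 167.3 / 11.35
= 14.74 hours


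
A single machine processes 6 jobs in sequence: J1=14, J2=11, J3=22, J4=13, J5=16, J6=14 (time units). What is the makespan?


Sequential makespan: sum all processing times
= 14 + 11 + 22 + 13 + 16 + 14
= 90 time units


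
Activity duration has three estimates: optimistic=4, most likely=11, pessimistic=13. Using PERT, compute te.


te = (o + 4m + p) / 6
= (4 + 4×11 + 13) / 6
= (4 + 44 + 13) / 6
= 61 / 6
= 10.17


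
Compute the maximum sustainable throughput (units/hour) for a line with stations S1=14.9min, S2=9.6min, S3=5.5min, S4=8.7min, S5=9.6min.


Bottleneck = longest station time
Station times: [14.9, 9.6, 5.5, 8.7, 9.6]
Max = 14.9 min
Rate = 60 / 14.9
= 4.03 units/hour (bottleneck: 14.9min)


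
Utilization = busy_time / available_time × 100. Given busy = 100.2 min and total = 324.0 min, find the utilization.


Utilization = busy / total × 100
= 100.2 / 324.0 × 100
= 30.9%


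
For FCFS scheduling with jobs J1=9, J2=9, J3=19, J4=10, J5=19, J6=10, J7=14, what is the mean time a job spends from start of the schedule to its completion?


Completion times:
  J1: completes at 9
  J2: completes at 18
  J3: completes at 37
  J4: completes at 47
  J5: completes at 66
  J6: completes at 76
  J7: completes at 90
Sum = 343
Average = 343/7
= 49.00


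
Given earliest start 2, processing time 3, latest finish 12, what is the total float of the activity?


EF = ES + duration = 2 + 3 = 5
LS = LF - duration = 12 - 3 = 9
Total Float = LF - EF = 12 - 5
(or LS - ES = 9 - 2)
= 7


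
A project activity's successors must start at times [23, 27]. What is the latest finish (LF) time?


LF = min of all successor start times
Successors start at: [23, 27]
LF = min(23, 27)
= 23


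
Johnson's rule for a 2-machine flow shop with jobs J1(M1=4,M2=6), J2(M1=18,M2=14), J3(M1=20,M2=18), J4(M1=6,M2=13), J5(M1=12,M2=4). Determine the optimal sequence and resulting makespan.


Johnson's rule:
Group 1 (M1≤M2, sort by M1): ['J1', 'J4']
Group 2 (M1>M2, sort desc M2): ['J3', 'J2', 'J5']
Sequence: J1 → J4 → J3 → J2 → J5
Makespan calculation:
  J1: M1 done=4, M2 done=10
  J4: M1 done=10, M2 done=23
  J3: M1 done=30, M2 done=48
  J2: M1 done=48, M2 done=62
  J5: M1 done=60, M2 done=66
= Sequence: J1 → J4 → J3 → J2 → J5, Makespan: 66


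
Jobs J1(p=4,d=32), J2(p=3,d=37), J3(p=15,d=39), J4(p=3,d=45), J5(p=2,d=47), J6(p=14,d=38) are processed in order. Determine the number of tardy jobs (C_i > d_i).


Completion vs due date:
  J1: C=4, d=32 → on time
  J2: C=7, d=37 → on time
  J3: C=22, d=39 → on time
  J4: C=25, d=45 → on time
  J5: C=27, d=47 → on time
  J6: C=41, d=38 → TARDY
Tardy jobs: J6
Count = 1


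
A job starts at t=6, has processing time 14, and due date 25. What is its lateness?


Completion = 6 + 14 = 20
Lateness = C - d = 20 - 25
= -5


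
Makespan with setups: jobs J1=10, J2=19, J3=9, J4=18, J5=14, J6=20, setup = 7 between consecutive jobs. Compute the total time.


Makespan = Σ processing + (n-1) × setup
= (10 + 19 + 9 + 18 + 14 + 20) + (6-1)×7
= 90 + 35
= 125 time units


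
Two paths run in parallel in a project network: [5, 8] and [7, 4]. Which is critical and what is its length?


Path A: 5 + 8 = 13
Path B: 7 + 4 = 11
Critical path = longest = max(13, 11)
= 13 (Path A)


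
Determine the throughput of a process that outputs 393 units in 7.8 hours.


Throughput = units / time
= 393 / 7.8
= 50.4 units/hour


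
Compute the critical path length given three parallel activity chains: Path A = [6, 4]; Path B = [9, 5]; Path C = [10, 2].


Path A: 6 + 4 = 10
Path B: 9 + 5 = 14
Path C: 10 + 2 = 12
Critical path = longest = max(10, 14, 12)
= 14 (Path B)


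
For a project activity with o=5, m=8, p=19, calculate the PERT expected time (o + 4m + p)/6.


te = (o + 4m + p) / 6
= (5 + 4×8 + 19) / 6
= (5 + 32 + 19) / 6
= 56 / 6
= 9.33


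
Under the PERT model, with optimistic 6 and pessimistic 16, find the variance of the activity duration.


σ² = ((p - o) / 6)² = (p - o)² / 36
= (16 - 6)² / 36
= 10² / 36
= 100 / 36
= 2.7778


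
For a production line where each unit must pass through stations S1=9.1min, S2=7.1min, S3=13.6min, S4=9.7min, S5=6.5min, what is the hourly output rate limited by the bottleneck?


Bottleneck = longest station time
Station times: [9.1, 7.1, 13.6, 9.7, 6.5]
Max = 13.6 min
Rate = 60 / 13.6
= 4.41 units/hour (bottleneck: 13.6min)


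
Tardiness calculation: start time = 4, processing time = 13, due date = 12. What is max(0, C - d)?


Completion = start + processing = 4 + 13 = 17
Tardiness = max(0, C - d) = max(0, 17 - 12)
= max(0, 5)
= 5


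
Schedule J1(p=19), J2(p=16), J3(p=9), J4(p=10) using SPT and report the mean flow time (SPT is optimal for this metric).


SPT order: J3 → J4 → J2 → J1
Completion times:
  J3: C=9
  J4: C=19
  J2: C=35
  J1: C=54
Sum = 117, n = 4
Mean flow = 117/4
= 29.25


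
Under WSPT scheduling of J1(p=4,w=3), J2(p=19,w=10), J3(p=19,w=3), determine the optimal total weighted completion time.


WSPT order (by p/w): J1 → J2 → J3
  J1: C=4, w·C=3×4=12
  J2: C=23, w·C=10×23=230
  J3: C=42, w·C=3×42=126
Σ w·C = 368
= 368


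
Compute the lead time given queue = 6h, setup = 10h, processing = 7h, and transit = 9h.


Lead time = queue + setup + processing + transit
= 6 + 10 + 7 + 9
= 32 hours


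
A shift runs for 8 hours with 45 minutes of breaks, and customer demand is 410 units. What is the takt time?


Available = 8×60 - 45 = 435 min
Takt time = 435 / 410
= 1.06 min/unit


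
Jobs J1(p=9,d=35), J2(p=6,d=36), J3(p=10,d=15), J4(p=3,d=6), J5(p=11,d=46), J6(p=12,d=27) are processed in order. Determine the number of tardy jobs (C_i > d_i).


Completion vs due date:
  J1: C=9, d=35 → on time
  J2: C=15, d=36 → on time
  J3: C=25, d=15 → TARDY
  J4: C=28, d=6 → TARDY
  J5: C=39, d=46 → on time
  J6: C=51, d=27 → TARDY
Tardy jobs: J3, J4, J6
Count = 3


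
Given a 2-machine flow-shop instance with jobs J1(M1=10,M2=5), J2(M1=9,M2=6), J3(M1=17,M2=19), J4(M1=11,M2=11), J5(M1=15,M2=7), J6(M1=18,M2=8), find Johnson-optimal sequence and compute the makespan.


Johnson's rule:
Group 1 (M1≤M2, sort by M1): ['J4', 'J3']
Group 2 (M1>M2, sort desc M2): ['J6', 'J5', 'J2', 'J1']
Sequence: J4 → J3 → J6 → J5 → J2 → J1
Makespan calculation:
  J4: M1 done=11, M2 done=22
  J3: M1 done=28, M2 done=47
  J6: M1 done=46, M2 done=55
  J5: M1 done=61, M2 done=68
  J2: M1 done=70, M2 done=76
  J1: M1 done=80, M2 done=85
= Sequence: J4 → J3 → J6 → J5 → J2 → J1, Makespan: 85


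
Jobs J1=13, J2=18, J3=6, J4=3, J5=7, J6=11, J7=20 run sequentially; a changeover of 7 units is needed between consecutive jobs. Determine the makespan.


Makespan = Σ processing + (n-1) × setup
= (13 + 18 + 6 + 3 + 7 + 11 + 20) + (7-1)×7
= 78 + 42
= 120 time units


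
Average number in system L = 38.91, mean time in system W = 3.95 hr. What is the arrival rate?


Little's law: L = λW → λ = L / W
= 38.91 / 3.95
= 9.85 per hour


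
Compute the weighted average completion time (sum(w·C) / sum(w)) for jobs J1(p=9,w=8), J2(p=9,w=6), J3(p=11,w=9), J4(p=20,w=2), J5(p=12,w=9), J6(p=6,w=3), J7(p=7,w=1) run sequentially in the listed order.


Completion times:
  J1: C=9, w×C=8×9=72
  J2: C=18, w×C=6×18=108
  J3: C=29, w×C=9×29=261
  J4: C=49, w×C=2×49=98
  J5: C=61, w×C=9×61=549
  J6: C=67, w×C=3×67=201
  J7: C=74, w×C=1×74=74
Sum w×C = 1363
Sum w = 38
Weighted avg = 1363/38
= 35.87


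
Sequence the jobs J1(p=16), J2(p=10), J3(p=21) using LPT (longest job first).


LPT: sort by longest processing time first
  J3: p=21
  J1: p=16
  J2: p=10
Order: J3 → J1 → J2


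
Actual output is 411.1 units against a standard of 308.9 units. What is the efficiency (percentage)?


Efficiency = (actual / standard) × 100
= (411.1 / 308.9) × 100
= 133.1%


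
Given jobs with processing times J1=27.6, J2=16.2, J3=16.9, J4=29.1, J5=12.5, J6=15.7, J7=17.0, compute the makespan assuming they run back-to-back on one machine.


Sequential makespan: sum all processing times
= 27.6 + 16.2 + 16.9 + 29.1 + 12.5 + 15.7 + 17.0
= 135.0 time units


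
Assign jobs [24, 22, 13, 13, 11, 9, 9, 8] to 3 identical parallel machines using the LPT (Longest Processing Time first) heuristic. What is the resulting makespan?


Jobs (LPT sorted): [24, 22, 13, 13, 11, 9, 9, 8]
Machines: 3
  J=24 → Machine 1 (load: 0+24=24)
  J=22 → Machine 2 (load: 0+22=22)
  J=13 → Machine 3 (load: 0+13=13)
  J=13 → Machine 3 (load: 13+13=26)
  J=11 → Machine 2 (load: 22+11=33)
  J=9 → Machine 1 (load: 24+9=33)
  J=9 → Machine 3 (load: 26+9=35)
  J=8 → Machine 1 (load: 33+8=41)
Machine loads: [41, 33, 35]
Makespan = max = 41 time units


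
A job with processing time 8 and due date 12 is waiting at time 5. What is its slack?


Slack = due - current_time - processing
= 12 - 5 - 8
= -1


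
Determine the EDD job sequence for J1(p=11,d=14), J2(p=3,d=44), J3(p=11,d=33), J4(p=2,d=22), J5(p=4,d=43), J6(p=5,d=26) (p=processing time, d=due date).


EDD: sort by earliest due date
  J1: d=14, p=11
  J4: d=22, p=2
  J6: d=26, p=5
  J3: d=33, p=11
  J5: d=43, p=4
  J2: d=44, p=3
Order: J1 → J4 → J6 → J3 → J5 → J2


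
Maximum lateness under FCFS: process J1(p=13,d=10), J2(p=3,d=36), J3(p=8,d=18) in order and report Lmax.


Lateness per job (L = C - d):
  J1: C=13, d=10, L=3
  J2: C=16, d=36, L=-20
  J3: C=24, d=18, L=6
Lmax = max(3, -20, 6)
= 6


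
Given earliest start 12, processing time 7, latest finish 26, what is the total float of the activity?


EF = ES + duration = 12 + 7 = 19
LS = LF - duration = 26 - 7 = 19
Total Float = LF - EF = 26 - 19
(or LS - ES = 19 - 12)
= 7


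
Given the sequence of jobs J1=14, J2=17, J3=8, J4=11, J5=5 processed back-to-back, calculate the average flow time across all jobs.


Completion times:
  J1: completes at 14
  J2: completes at 31
  J3: completes at 39
  J4: completes at 50
  J5: completes at 55
Sum = 189
Average = 189/5
= 37.80


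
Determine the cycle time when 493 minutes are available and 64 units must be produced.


Cycle time = available time / demand
= 493 / 64
= 7.70 min/unit


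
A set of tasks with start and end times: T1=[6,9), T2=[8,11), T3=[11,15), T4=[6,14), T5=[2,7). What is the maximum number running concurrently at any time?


Check each time point for overlaps:
  t=6: 3 tasks active (T1, T4, T5)
Max concurrent = 3


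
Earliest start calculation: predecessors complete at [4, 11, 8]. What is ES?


ES = max of all predecessor completion times
Predecessors: [4, 11, 8]
ES = max(4, 11, 8)
= 11


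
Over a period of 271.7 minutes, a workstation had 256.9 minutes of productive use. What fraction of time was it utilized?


Utilization = busy / total × 100
= 256.9 / 271.7 × 100
= 94.6%


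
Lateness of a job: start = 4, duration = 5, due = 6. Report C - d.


Completion = 4 + 5 = 9
Lateness = C - d = 9 - 6
= 3


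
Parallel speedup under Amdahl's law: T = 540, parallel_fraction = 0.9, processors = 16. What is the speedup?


Amdahl's law: T_p = T × ((1-p) + p/N)
= 540 × ((1-0.9) + 0.9/16)
= 540 × (0.10 + 0.0563)
= 540 × 0.1562
= 84.37
Speedup = 540/84.37
= 6.40×


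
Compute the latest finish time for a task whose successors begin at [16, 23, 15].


LF = min of all successor start times
Successors start at: [16, 23, 15]
LF = min(16, 23, 15)
= 15


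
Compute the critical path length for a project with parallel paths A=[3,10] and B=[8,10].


Path A: 3 + 10 = 13
Path B: 8 + 10 = 18
Critical path = longest = max(13, 18)
= 18 (Path B)


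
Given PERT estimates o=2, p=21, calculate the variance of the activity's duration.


σ² = ((p - o) / 6)² = (p - o)² / 36
= (21 - 2)² / 36
= 19² / 36
= 361 / 36
= 10.0278


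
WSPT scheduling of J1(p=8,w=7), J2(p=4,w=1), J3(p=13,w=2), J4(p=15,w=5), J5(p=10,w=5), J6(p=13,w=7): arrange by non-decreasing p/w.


WSPT (Smith's rule): sort by p/w ascending
  J1: p/w = 8/7 = 1.143
  J6: p/w = 13/7 = 1.857
  J5: p/w = 10/5 = 2.000
  J4: p/w = 15/5 = 3.000
  J2: p/w = 4/1 = 4.000
  J3: p/w = 13/2 = 6.500
Order: J1 → J6 → J5 → J4 → J2 → J3


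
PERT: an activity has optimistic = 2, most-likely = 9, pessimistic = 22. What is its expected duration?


te = (o + 4m + p) / 6
= (2 + 4×9 + 22) / 6
= (2 + 36 + 22) / 6
= 60 / 6
= 10.00


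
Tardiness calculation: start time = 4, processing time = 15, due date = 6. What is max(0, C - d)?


Completion = start + processing = 4 + 15 = 19
Tardiness = max(0, C - d) = max(0, 19 - 6)
= max(0, 13)
= 13


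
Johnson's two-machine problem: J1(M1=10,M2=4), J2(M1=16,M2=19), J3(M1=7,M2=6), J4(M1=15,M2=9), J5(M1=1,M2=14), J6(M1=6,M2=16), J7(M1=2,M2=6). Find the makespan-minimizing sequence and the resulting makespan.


Johnson's rule:
Group 1 (M1≤M2, sort by M1): ['J5', 'J7', 'J6', 'J2']
Group 2 (M1>M2, sort desc M2): ['J4', 'J3', 'J1']
Sequence: J5 → J7 → J6 → J2 → J4 → J3 → J1
Makespan calculation:
  J5: M1 done=1, M2 done=15
  J7: M1 done=3, M2 done=21
  J6: M1 done=9, M2 done=37
  J2: M1 done=25, M2 done=56
  J4: M1 done=40, M2 done=65
  J3: M1 done=47, M2 done=71
  J1: M1 done=57, M2 done=75
= Sequence: J5 → J7 → J6 → J2 → J4 → J3 → J1, Makespan: 75


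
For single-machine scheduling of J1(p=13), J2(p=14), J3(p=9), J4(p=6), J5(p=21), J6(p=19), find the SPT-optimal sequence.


SPT: sort by shortest processing time
  J4: p=6
  J3: p=9
  J1: p=13
  J2: p=14
  J6: p=19
  J5: p=21
Order: J4 → J3 → J1 → J2 → J6 → J5


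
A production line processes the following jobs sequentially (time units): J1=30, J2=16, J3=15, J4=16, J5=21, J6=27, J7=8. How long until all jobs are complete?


Sequential makespan: sum all processing times
= 30 + 16 + 15 + 16 + 21 + 27 + 8
= 133 time units


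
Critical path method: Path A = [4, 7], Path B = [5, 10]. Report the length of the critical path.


Path A: 4 + 7 = 11
Path B: 5 + 10 = 15
Critical path = longest = max(11, 15)
= 15 (Path B)


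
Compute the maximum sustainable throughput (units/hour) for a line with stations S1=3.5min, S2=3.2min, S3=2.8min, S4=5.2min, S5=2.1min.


Bottleneck = longest station time
Station times: [3.5, 3.2, 2.8, 5.2, 2.1]
Max = 5.2 min
Rate = 60 / 5.2
= 11.54 units/hour (bottleneck: 5.2min)


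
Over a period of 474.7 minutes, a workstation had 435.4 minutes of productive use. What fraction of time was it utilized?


Utilization = busy / total × 100
= 435.4 / 474.7 × 100
= 91.7%


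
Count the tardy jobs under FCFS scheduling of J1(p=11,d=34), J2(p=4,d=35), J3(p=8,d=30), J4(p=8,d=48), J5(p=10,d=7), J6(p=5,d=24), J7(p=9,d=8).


Completion vs due date:
  J1: C=11, d=34 → on time
  J2: C=15, d=35 → on time
  J3: C=23, d=30 → on time
  J4: C=31, d=48 → on time
  J5: C=41, d=7 → TARDY
  J6: C=46, d=24 → TARDY
  J7: C=55, d=8 → TARDY
Tardy jobs: J5, J6, J7
Count = 3


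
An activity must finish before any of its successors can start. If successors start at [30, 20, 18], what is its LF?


LF = min of all successor start times
Successors start at: [30, 20, 18]
LF = min(30, 20, 18)
= 18


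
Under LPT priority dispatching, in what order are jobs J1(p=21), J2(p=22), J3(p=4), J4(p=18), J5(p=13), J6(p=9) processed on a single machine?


LPT: sort by longest processing time first
  J2: p=22
  J1: p=21
  J4: p=18
  J5: p=13
  J6: p=9
  J3: p=4
Order: J2 → J1 → J4 → J5 → J6 → J3


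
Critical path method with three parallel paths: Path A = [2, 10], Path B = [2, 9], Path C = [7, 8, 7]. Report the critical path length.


Path A: 2 + 10 = 12
Path B: 2 + 9 = 11
Path C: 7 + 8 + 7 = 22
Critical path = longest = max(12, 11, 22)
= 22 (Path C)


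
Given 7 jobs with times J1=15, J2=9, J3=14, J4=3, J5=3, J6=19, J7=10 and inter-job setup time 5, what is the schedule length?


Makespan = Σ processing + (n-1) × setup
= (15 + 9 + 14 + 3 + 3 + 19 + 10) + (7-1)×5
= 73 + 30
= 103 time units


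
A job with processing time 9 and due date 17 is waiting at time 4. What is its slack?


Slack = due - current_time - processing
= 17 - 4 - 9
= 4


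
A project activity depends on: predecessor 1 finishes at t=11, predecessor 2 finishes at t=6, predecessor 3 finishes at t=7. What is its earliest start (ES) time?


ES = max of all predecessor completion times
Predecessors: [11, 6, 7]
ES = max(11, 6, 7)
= 11


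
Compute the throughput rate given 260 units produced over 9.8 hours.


Throughput = units / time
= 260 / 9.8
= 26.5 units/hour


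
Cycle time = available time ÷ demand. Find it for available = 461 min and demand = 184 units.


Cycle time = available time / demand
= 461 / 184
= 2.51 min/unit


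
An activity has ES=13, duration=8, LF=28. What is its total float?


EF = ES + duration = 13 + 8 = 21
LS = LF - duration = 28 - 8 = 20
Total Float = LF - EF = 28 - 21
(or LS - ES = 20 - 13)
= 7


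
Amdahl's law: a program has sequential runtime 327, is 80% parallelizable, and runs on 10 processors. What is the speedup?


Amdahl's law: T_p = T × ((1-p) + p/N)
= 327 × ((1-0.8) + 0.8/10)
= 327 × (0.20 + 0.0800)
= 327 × 0.2800
= 91.56
Speedup = 327/91.56
= 3.57×


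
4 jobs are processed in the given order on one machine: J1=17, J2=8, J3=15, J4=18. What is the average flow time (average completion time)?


Completion times:
  J1: completes at 17
  J2: completes at 25
  J3: completes at 40
  J4: completes at 58
Sum = 140
Average = 140/4
= 35.00


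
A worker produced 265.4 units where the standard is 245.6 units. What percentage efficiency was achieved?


Efficiency = (actual / standard) × 100
= (265.4 / 245.6) × 100
= 108.1%


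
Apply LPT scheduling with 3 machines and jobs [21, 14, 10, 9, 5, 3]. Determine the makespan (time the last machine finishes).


Jobs (LPT sorted): [21, 14, 10, 9, 5, 3]
Machines: 3
  J=21 → Machine 1 (load: 0+21=21)
  J=14 → Machine 2 (load: 0+14=14)
  J=10 → Machine 3 (load: 0+10=10)
  J=9 → Machine 3 (load: 10+9=19)
  J=5 → Machine 2 (load: 14+5=19)
  J=3 → Machine 2 (load: 19+3=22)
Machine loads: [21, 22, 19]
Makespan = max = 22 time units


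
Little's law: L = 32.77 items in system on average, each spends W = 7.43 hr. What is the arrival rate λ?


Little's law: L = λW → λ = L / W
= 32.77 / 7.43
= 4.41 per hour


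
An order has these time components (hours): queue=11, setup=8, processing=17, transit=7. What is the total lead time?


Lead time = queue + setup + processing + transit
= 11 + 8 + 17 + 7
= 43 hours


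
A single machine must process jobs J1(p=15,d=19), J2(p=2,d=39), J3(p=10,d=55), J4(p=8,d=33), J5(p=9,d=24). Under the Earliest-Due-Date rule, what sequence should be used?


EDD: sort by earliest due date
  J1: d=19, p=15
  J5: d=24, p=9
  J4: d=33, p=8
  J2: d=39, p=2
  J3: d=55, p=10
Order: J1 → J5 → J4 → J2 → J3


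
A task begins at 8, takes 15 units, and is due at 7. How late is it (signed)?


Completion = 8 + 15 = 23
Lateness = C - d = 23 - 7
= 16


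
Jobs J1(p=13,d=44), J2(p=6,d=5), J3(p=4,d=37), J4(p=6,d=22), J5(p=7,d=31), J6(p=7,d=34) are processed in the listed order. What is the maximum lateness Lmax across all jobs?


Lateness per job (L = C - d):
  J1: C=13, d=44, L=-31
  J2: C=19, d=5, L=14
  J3: C=23, d=37, L=-14
  J4: C=29, d=22, L=7
  J5: C=36, d=31, L=5
  J6: C=43, d=34, L=9
Lmax = max(-31, 14, -14, 7, 5, 9)
= 14


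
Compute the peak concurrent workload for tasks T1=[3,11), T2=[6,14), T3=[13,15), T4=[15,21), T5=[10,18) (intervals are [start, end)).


Check each time point for overlaps:
  t=10: 3 tasks active (T1, T2, T5)
Max concurrent = 3


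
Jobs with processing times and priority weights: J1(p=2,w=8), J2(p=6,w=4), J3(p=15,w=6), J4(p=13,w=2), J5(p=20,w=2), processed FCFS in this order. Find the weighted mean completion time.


Completion times:
  J1: C=2, w×C=8×2=16
  J2: C=8, w×C=4×8=32
  J3: C=23, w×C=6×23=138
  J4: C=36, w×C=2×36=72
  J5: C=56, w×C=2×56=112
Sum w×C = 370
Sum w = 22
Weighted avg = 370/22
= 16.82


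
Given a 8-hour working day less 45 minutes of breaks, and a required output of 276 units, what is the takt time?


Available = 8×60 - 45 = 435 min
Takt time = 435 / 276
= 1.58 min/unit


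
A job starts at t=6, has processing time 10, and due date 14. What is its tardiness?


Completion = start + processing = 6 + 10 = 16
Tardiness = max(0, C - d) = max(0, 16 - 14)
= max(0, 2)
= 2


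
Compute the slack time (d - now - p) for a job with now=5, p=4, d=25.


Slack = due - current_time - processing
= 25 - 5 - 4
= 16


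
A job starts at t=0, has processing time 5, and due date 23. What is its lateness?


Completion = 0 + 5 = 5
Lateness = C - d = 5 - 23
= -18


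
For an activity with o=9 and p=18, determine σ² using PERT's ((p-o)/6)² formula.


σ² = ((p - o) / 6)² = (p - o)² / 36
= (18 - 9)² / 36
= 9² / 36
= 81 / 36
= 2.2500


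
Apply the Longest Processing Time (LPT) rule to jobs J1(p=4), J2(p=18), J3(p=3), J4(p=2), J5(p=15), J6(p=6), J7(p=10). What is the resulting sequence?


LPT: sort by longest processing time first
  J2: p=18
  J5: p=15
  J7: p=10
  J6: p=6
  J1: p=4
  J3: p=3
  J4: p=2
Order: J2 → J5 → J7 → J6 → J1 → J3 → J4


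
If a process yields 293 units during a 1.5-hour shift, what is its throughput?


Throughput = units / time
= 293 / 1.5
= 195.3 units/hour


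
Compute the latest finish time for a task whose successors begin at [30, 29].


LF = min of all successor start times
Successors start at: [30, 29]
LF = min(30, 29)
= 29


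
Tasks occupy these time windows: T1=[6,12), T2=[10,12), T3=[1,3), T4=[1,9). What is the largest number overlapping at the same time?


Check each time point for overlaps:
  t=1: 2 tasks active (T3, T4)
Max concurrent = 2


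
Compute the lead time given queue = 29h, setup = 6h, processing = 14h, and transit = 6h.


Lead time = queue + setup + processing + transit
= 29 + 6 + 14 + 6
= 55 hours


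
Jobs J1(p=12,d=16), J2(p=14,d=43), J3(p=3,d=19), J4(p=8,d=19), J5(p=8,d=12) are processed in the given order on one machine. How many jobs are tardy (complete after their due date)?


Completion vs due date:
  J1: C=12, d=16 → on time
  J2: C=26, d=43 → on time
  J3: C=29, d=19 → TARDY
  J4: C=37, d=19 → TARDY
  J5: C=45, d=12 → TARDY
Tardy jobs: J3, J4, J5
Count = 3


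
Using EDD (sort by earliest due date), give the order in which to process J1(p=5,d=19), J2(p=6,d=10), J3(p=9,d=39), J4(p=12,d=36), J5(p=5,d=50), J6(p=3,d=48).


EDD: sort by earliest due date
  J2: d=10, p=6
  J1: d=19, p=5
  J4: d=36, p=12
  J3: d=39, p=9
  J6: d=48, p=3
  J5: d=50, p=5
Order: J2 → J1 → J4 → J3 → J6 → J5


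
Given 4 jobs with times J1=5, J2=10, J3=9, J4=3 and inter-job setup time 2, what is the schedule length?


Makespan = Σ processing + (n-1) × setup
= (5 + 10 + 9 + 3) + (4-1)×2
= 27 + 6
= 33 time units


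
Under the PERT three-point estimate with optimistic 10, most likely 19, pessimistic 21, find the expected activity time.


te = (o + 4m + p) / 6
= (10 + 4×19 + 21) / 6
= (10 + 76 + 21) / 6
= 107 / 6
= 17.83


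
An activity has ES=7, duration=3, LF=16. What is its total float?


EF = ES + duration = 7 + 3 = 10
LS = LF - duration = 16 - 3 = 13
Total Float = LF - EF = 16 - 10
(or LS - ES = 13 - 7)
= 6


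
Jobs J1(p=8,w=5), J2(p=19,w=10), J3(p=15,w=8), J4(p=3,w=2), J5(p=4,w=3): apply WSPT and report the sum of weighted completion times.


WSPT order (by p/w): J5 → J4 → J1 → J3 → J2
  J5: C=4, w·C=3×4=12
  J4: C=7, w·C=2×7=14
  J1: C=15, w·C=5×15=75
  J3: C=30, w·C=8×30=240
  J2: C=49, w·C=10×49=490
Σ w·C = 831
= 831


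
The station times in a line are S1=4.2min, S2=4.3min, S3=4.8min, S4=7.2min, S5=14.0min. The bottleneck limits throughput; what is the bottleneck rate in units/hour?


Bottleneck = longest station time
Station times: [4.2, 4.3, 4.8, 7.2, 14.0]
Max = 14.0 min
Rate = 60 / 14.0
= 4.29 units/hour (bottleneck: 14.0min)


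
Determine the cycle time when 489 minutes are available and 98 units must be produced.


Cycle time = available time / demand
= 489 / 98
= 4.99 min/unit


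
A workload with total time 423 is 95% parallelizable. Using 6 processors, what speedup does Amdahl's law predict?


Amdahl's law: T_p = T × ((1-p) + p/N)
= 423 × ((1-0.95) + 0.95/6)
= 423 × (0.05 + 0.1583)
= 423 × 0.2083
= 88.13
Speedup = 423/88.13
= 4.80×


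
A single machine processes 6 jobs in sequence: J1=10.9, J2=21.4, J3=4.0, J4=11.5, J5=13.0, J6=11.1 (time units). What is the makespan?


Sequential makespan: sum all processing times
= 10.9 + 21.4 + 4.0 + 11.5 + 13.0 + 11.1
= 71.9 time units


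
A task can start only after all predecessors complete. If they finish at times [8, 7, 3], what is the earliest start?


ES = max of all predecessor completion times
Predecessors: [8, 7, 3]
ES = max(8, 7, 3)
= 8


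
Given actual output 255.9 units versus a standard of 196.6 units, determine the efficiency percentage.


Efficiency = (actual / standard) × 100
= (255.9 / 196.6) × 100
= 130.2%


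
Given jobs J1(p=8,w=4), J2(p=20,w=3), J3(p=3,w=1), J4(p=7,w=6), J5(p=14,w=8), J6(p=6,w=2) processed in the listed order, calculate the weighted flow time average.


Completion times:
  J1: C=8, w×C=4×8=32
  J2: C=28, w×C=3×28=84
  J3: C=31, w×C=1×31=31
  J4: C=38, w×C=6×38=228
  J5: C=52, w×C=8×52=416
  J6: C=58, w×C=2×58=116
Sum w×C = 907
Sum w = 24
Weighted avg = 907/24
= 37.79


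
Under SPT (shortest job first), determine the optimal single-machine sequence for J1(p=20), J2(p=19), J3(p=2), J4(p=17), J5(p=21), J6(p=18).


SPT: sort by shortest processing time
  J3: p=2
  J4: p=17
  J6: p=18
  J2: p=19
  J1: p=20
  J5: p=21
Order: J3 → J4 → J6 → J2 → J1 → J5


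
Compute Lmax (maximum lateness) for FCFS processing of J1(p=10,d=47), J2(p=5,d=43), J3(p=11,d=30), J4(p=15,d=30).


Lateness per job (L = C - d):
  J1: C=10, d=47, L=-37
  J2: C=15, d=43, L=-28
  J3: C=26, d=30, L=-4
  J4: C=41, d=30, L=11
Lmax = max(-37, -28, -4, 11)
= 11


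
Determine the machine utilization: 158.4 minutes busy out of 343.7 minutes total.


Utilization = busy / total × 100
= 158.4 / 343.7 × 100
= 46.1%


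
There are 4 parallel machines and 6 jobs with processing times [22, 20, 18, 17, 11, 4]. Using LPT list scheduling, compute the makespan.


Jobs (LPT sorted): [22, 20, 18, 17, 11, 4]
Machines: 4
  J=22 → Machine 1 (load: 0+22=22)
  J=20 → Machine 2 (load: 0+20=20)
  J=18 → Machine 3 (load: 0+18=18)
  J=17 → Machine 4 (load: 0+17=17)
  J=11 → Machine 4 (load: 17+11=28)
  J=4 → Machine 3 (load: 18+4=22)
Machine loads: [22, 20, 22, 28]
Makespan = max = 28 time units


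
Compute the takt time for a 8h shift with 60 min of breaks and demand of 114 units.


Available = 8×60 - 60 = 420 min
Takt time = 420 / 114
= 3.68 min/unit


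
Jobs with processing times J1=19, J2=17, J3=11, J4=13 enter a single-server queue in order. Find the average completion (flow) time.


Completion times:
  J1: completes at 19
  J2: completes at 36
  J3: completes at 47
  J4: completes at 60
Sum = 162
Average = 162/4
= 40.50


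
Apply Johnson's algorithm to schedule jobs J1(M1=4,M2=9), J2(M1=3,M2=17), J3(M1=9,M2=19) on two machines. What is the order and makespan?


Johnson's rule:
Group 1 (M1≤M2, sort by M1): ['J2', 'J1', 'J3']
Group 2 (M1>M2, sort desc M2): []
Sequence: J2 → J1 → J3
Makespan calculation:
  J2: M1 done=3, M2 done=20
  J1: M1 done=7, M2 done=29
  J3: M1 done=16, M2 done=48
= Sequence: J2 → J1 → J3, Makespan: 48


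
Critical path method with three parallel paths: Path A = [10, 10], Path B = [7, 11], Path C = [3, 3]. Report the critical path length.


Path A: 10 + 10 = 20
Path B: 7 + 11 = 18
Path C: 3 + 3 = 6
Critical path = longest = max(20, 18, 6)
= 20 (Path A)


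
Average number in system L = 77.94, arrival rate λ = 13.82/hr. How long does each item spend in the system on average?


Little's law: L = λW → W = L / λ
= 77.94 / 13.82
= 5.64 hours


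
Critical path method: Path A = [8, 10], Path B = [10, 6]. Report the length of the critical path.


Path A: 8 + 10 = 18
Path B: 10 + 6 = 16
Critical path = longest = max(18, 16)
= 18 (Path A)


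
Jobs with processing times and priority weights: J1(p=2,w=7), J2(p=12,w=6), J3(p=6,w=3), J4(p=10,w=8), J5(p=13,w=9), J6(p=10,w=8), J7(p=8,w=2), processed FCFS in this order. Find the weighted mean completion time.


Completion times:
  J1: C=2, w×C=7×2=14
  J2: C=14, w×C=6×14=84
  J3: C=20, w×C=3×20=60
  J4: C=30, w×C=8×30=240
  J5: C=43, w×C=9×43=387
  J6: C=53, w×C=8×53=424
  J7: C=61, w×C=2×61=122
Sum w×C = 1331
Sum w = 43
Weighted avg = 1331/43
= 30.95


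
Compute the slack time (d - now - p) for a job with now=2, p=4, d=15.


Slack = due - current_time - processing
= 15 - 2 - 4
= 9


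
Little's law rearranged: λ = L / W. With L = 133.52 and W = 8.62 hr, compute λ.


Little's law: L = λW → λ = L / W
= 133.52 / 8.62
= 15.49 per hour


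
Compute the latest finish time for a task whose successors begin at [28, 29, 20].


LF = min of all successor start times
Successors start at: [28, 29, 20]
LF = min(28, 29, 20)
= 20


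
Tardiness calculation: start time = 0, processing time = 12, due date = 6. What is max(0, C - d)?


Completion = start + processing = 0 + 12 = 12
Tardiness = max(0, C - d) = max(0, 12 - 6)
= max(0, 6)
= 6


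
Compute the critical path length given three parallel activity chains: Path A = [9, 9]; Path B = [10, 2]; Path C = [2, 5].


Path A: 9 + 9 = 18
Path B: 10 + 2 = 12
Path C: 2 + 5 = 7
Critical path = longest = max(18, 12, 7)
= 18 (Path A)


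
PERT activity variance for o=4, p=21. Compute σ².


σ² = ((p - o) / 6)² = (p - o)² / 36
= (21 - 4)² / 36
= 17² / 36
= 289 / 36
= 8.0278


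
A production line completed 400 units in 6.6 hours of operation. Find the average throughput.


Throughput = units / time
= 400 / 6.6
= 60.6 units/hour


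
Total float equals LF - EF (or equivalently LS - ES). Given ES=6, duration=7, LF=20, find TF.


EF = ES + duration = 6 + 7 = 13
LS = LF - duration = 20 - 7 = 13
Total Float = LF - EF = 20 - 13
(or LS - ES = 13 - 6)
= 7


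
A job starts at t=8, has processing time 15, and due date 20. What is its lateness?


Completion = 8 + 15 = 23
Lateness = C - d = 23 - 20
= 3


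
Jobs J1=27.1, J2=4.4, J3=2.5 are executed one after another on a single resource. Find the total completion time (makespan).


Sequential makespan: sum all processing times
= 27.1 + 4.4 + 2.5
= 34.0 time units


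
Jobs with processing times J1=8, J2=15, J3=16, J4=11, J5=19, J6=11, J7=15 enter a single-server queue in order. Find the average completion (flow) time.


Completion times:
  J1: completes at 8
  J2: completes at 23
  J3: completes at 39
  J4: completes at 50
  J5: completes at 69
  J6: completes at 80
  J7: completes at 95
Sum = 364
Average = 364/7
= 52.00


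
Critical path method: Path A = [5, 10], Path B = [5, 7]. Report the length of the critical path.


Path A: 5 + 10 = 15
Path B: 5 + 7 = 12
Critical path = longest = max(15, 12)
= 15 (Path A)


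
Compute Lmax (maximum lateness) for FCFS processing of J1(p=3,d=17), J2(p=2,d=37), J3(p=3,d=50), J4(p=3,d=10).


Lateness per job (L = C - d):
  J1: C=3, d=17, L=-14
  J2: C=5, d=37, L=-32
  J3: C=8, d=50, L=-42
  J4: C=11, d=10, L=1
Lmax = max(-14, -32, -42, 1)
= 1


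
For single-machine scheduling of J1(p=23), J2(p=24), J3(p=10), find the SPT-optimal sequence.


SPT: sort by shortest processing time
  J3: p=10
  J1: p=23
  J2: p=24
Order: J3 → J1 → J2


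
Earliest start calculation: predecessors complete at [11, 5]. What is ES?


ES = max of all predecessor completion times
Predecessors: [11, 5]
ES = max(11, 5)
= 11


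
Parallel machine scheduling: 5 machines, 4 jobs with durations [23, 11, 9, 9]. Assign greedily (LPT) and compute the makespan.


Jobs (LPT sorted): [23, 11, 9, 9]
Machines: 5
  J=23 → Machine 1 (load: 0+23=23)
  J=11 → Machine 2 (load: 0+11=11)
  J=9 → Machine 3 (load: 0+9=9)
  J=9 → Machine 4 (load: 0+9=9)
Machine loads: [23, 11, 9, 9, 0]
Makespan = max = 23 time units


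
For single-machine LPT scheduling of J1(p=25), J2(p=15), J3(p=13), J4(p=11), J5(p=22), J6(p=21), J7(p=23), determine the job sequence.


LPT: sort by longest processing time first
  J1: p=25
  J7: p=23
  J5: p=22
  J6: p=21
  J2: p=15
  J3: p=13
  J4: p=11
Order: J1 → J7 → J5 → J6 → J2 → J3 → J4


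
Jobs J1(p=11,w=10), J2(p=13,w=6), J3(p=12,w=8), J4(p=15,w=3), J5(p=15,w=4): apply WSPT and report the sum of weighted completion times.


WSPT order (by p/w): J1 → J3 → J2 → J5 → J4
  J1: C=11, w·C=10×11=110
  J3: C=23, w·C=8×23=184
  J2: C=36, w·C=6×36=216
  J5: C=51, w·C=4×51=204
  J4: C=66, w·C=3×66=198
Σ w·C = 912
= 912


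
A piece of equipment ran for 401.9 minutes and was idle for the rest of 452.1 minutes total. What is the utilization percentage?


Utilization = busy / total × 100
= 401.9 / 452.1 × 100
= 88.9%


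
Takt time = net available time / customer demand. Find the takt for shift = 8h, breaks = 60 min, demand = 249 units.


Available = 8×60 - 60 = 420 min
Takt time = 420 / 249
= 1.69 min/unit


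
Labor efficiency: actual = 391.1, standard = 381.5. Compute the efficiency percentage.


Efficiency = (actual / standard) × 100
= (391.1 / 381.5) × 100
= 102.5%


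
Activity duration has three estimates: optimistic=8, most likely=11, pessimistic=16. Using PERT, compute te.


te = (o + 4m + p) / 6
= (8 + 4×11 + 16) / 6
= (8 + 44 + 16) / 6
= 68 / 6
= 11.33
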